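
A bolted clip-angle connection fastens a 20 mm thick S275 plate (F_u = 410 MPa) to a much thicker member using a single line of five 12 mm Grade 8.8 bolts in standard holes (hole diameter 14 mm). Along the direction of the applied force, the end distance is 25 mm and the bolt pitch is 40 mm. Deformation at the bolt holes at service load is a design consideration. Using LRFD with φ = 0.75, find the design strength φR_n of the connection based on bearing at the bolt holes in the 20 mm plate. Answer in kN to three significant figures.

Per bolt r_n = 1.2 l_c t F_u ≤ 2.4 d t F_u; upper limit = 2.4 × 12 × 20 × 410 / 1000 = 236.2 kN.
Edge bolt: l_c = 25 − 14/2 = 18 mm → 1.2 × 18 × 20 × 410 / 1000 = 177.1 → r_n = 177.1 kN.
Interior bolts: l_c = 40 − 14 = 26 mm → 1.2 × 26 × 20 × 410 / 1000 = 255.8 → r_n = 236.2 kN.
R_n = 1 × 177.1 + 4 × 236.2 = 1122 kN.
Design strength φR_n = 0.75 × 1122 = 841 kN.

841 kN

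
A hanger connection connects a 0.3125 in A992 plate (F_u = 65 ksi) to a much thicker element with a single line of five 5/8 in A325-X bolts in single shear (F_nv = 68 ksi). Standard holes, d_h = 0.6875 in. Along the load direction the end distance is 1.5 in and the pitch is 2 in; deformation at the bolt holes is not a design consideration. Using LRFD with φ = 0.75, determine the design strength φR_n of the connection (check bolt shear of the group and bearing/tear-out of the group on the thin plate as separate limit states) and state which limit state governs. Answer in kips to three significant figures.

78.2 kips (bolt shear governs)

Bolt shear: A_b = π·0.625²/4 = 0.3068 in²; R_n = 68 × 0.3068 × 5 × 1 = 104.3 kips → 0.75 × 104.3 = 78.2 kips.
Bearing (1.5 l_c t F_u ≤ 3.0 d t F_u): upper limit = 3.0·0.625·0.3125·65 = 38.09 kips.
  Edge l_c = 1.5 − 0.6875/2 = 1.156 → r_n = 35.23 kips; interior l_c = 2 − 0.6875 = 1.312 → r_n = 38.09 kips.
  R_n,bearing = 1·35.23 + 4·38.09 = 187.6 kips → 0.75 × 187.6 = 141 kips.
Bolt shear governs: 78.2 kips.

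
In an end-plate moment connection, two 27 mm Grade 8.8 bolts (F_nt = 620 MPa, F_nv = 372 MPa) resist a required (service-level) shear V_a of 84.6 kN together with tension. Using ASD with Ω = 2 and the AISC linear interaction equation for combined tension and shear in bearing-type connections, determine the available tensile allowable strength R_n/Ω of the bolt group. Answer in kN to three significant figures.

A_b = π·27²/4 = 572.6 mm²; f_rv = 84.6 × 1000 / (2 × 572.6) = 73.88 MPa.
F'_nt = 1.3 F_nt − (Ω F_nt / F_nv) f_rv = 1.3·620 − (2·620/372)·73.88 = 559.7 MPa, capped at F_nt → F'_nt = 559.7 MPa.
R_n = F'_nt · A_b · n = 559.7 × 572.6 × 2 / 1000 = 641 kN.
Allowable strength R_n/Ω = 641 / 2 = 320 kN.

320 kN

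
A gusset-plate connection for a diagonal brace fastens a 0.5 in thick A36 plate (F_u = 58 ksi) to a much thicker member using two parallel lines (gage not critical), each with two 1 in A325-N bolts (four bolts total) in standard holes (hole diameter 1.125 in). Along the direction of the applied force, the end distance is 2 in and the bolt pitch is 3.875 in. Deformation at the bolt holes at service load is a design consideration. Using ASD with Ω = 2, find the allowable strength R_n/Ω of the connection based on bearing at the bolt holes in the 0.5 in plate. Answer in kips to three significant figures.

120 kips

Per bolt r_n = 1.2 l_c t F_u ≤ 2.4 d t F_u; upper limit = 2.4 × 1 × 0.5 × 58 = 69.6 kips.
Edge bolt: l_c = 2 − 1.125/2 = 1.438 in → 1.2 × 1.438 × 0.5 × 58 = 50.02 → r_n = 50.02 kips.
Interior bolts: l_c = 3.875 − 1.125 = 2.75 in → 1.2 × 2.75 × 0.5 × 58 = 95.7 → r_n = 69.6 kips.
R_n = 2 × 50.02 + 2 × 69.6 = 239.2 kips.
Allowable strength R_n/Ω = 239.2 / 2 = 120 kips.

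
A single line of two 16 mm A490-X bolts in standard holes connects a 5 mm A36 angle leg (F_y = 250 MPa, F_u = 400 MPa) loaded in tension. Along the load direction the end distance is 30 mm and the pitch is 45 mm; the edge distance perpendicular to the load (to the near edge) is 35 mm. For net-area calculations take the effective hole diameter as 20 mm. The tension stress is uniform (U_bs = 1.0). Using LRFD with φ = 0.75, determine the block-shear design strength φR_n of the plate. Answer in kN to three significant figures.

78 kN

Shear plane L_v = 30 + 1·45 = 75 mm; A_gv = 75 × 5 = 375 mm².
A_nv = (75 − 1.5·20) × 5 = 225 mm².
A_nt = (35 − 0.5·20) × 5 = 125 mm².
0.6 F_u A_nv = 54 kN; 0.6 F_y A_gv = 56.25 kN → shear rupture governs the shear term.
R_n = 54 + 1.0 × 400 × 125 / 1000 = 104 kN.
Design strength φR_n = 0.75 × 104 = 78 kN.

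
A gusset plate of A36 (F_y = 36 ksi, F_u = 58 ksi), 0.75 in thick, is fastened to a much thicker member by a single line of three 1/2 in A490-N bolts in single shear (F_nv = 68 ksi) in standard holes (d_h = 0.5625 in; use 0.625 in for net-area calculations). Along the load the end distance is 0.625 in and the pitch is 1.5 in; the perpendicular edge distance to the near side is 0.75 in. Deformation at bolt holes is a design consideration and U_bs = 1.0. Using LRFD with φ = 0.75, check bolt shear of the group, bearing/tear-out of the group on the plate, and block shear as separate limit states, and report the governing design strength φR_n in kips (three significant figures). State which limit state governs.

Bolt shear: A_b = π·0.5²/4 = 0.1963 in²; R_n = 68 × 0.1963 × 3 × 1 = 40.06 kips → 0.75 × 40.06 = 30 kips.
Bearing: edge l_c = 0.3438, r_n = 17.94 kips; interior l_c = 0.9375, r_n = 48.94 kips; R_n = 17.94 + 2·48.94 = 115.8 kips → 86.9 kips.
Block shear: A_gv = 2.719, A_nv = 1.547, A_nt = 0.3281 in²; R_n = min(0.6F_uA_nv, 0.6F_yA_gv) + U_bs·F_u·A_nt = 72.86 kips → 54.6 kips.
Bolt shear governs: 30 kips.

30 kips (bolt shear governs)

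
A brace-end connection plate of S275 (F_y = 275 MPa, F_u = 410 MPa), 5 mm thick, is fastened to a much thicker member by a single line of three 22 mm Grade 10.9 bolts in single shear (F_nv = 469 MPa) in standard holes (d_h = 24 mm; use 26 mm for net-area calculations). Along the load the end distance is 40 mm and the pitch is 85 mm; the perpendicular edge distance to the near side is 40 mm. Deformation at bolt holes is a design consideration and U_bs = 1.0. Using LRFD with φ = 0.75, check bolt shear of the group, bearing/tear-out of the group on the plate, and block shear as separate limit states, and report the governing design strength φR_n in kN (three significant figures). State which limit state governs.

Bolt shear: A_b = π·22²/4 = 380.1 mm²; R_n = 469 × 380.1 × 3 × 1 / 1000 = 534.8 kN → 0.75 × 534.8 = 401 kN.
Bearing: edge l_c = 28, r_n = 68.88 kN; interior l_c = 61, r_n = 108.2 kN; R_n = 68.88 + 2·108.2 = 285.4 kN → 214 kN.
Block shear: A_gv = 1050, A_nv = 725, A_nt = 135 mm²; R_n = min(0.6F_uA_nv, 0.6F_yA_gv) + U_bs·F_u·A_nt = 228.6 kN → 171 kN.
Block shear governs: 171 kN.

171 kN (block shear governs)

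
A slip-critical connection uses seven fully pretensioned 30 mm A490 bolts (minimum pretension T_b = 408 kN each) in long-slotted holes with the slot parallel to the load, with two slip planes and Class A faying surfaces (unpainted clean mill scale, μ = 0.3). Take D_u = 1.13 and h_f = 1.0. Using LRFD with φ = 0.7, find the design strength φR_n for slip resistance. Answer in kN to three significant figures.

R_n = μ · D_u · h_f · T_b · n_s · n_b = 0.3 × 1.13 × 1.0 × 408 × 2 × 7 = 1936 kN.
Design strength φR_n = 0.7 × 1936 = 1360 kN.

1360 kN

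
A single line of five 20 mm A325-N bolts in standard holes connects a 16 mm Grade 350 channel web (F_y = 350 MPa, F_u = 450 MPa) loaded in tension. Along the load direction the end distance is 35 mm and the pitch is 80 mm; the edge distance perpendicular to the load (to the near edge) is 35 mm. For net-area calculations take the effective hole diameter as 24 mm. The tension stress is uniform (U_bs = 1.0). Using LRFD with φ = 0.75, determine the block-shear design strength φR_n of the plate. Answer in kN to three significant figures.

924 kN

Shear plane L_v = 35 + 4·80 = 355 mm; A_gv = 355 × 16 = 5680 mm².
A_nv = (355 − 4.5·24) × 16 = 3952 mm².
A_nt = (35 − 0.5·24) × 16 = 368 mm².
0.6 F_u A_nv = 1067 kN; 0.6 F_y A_gv = 1193 kN → shear rupture governs the shear term.
R_n = 1067 + 1.0 × 450 × 368 / 1000 = 1233 kN.
Design strength φR_n = 0.75 × 1233 = 924 kN.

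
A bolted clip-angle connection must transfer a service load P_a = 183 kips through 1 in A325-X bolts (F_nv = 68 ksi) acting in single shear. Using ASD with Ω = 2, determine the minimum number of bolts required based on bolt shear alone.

A_b = π·1²/4 = 0.7854 in².
Per-bolt allowable strength R_n/Ω = 68 × 0.7854 × 1 / 2 = 26.7 kips.
n ≥ 183 / 26.7 = 6.853 → use 7 bolts.

7 bolts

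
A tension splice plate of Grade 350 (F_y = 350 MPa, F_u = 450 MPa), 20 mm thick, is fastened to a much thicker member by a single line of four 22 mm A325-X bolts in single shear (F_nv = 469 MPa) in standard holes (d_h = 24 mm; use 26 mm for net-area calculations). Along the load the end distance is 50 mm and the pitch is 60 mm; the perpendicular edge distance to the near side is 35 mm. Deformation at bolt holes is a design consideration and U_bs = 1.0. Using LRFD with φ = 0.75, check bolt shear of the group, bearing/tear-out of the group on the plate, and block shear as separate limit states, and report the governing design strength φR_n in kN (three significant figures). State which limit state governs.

Bolt shear: A_b = π·22²/4 = 380.1 mm²; R_n = 469 × 380.1 × 4 × 1 / 1000 = 713.1 kN → 0.75 × 713.1 = 535 kN.
Bearing: edge l_c = 38, r_n = 410.4 kN; interior l_c = 36, r_n = 388.8 kN; R_n = 410.4 + 3·388.8 = 1577 kN → 1180 kN.
Block shear: A_gv = 4600, A_nv = 2780, A_nt = 440 mm²; R_n = min(0.6F_uA_nv, 0.6F_yA_gv) + U_bs·F_u·A_nt = 948.6 kN → 711 kN.
Bolt shear governs: 535 kN.

535 kN (bolt shear governs)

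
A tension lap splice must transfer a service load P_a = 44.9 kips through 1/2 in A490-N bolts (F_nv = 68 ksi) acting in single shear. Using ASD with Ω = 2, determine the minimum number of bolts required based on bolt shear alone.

A_b = π·0.5²/4 = 0.1963 in².
Per-bolt allowable strength R_n/Ω = 68 × 0.1963 × 1 / 2 = 6.676 kips.
n ≥ 44.9 / 6.676 = 6.726 → use 7 bolts.

7 bolts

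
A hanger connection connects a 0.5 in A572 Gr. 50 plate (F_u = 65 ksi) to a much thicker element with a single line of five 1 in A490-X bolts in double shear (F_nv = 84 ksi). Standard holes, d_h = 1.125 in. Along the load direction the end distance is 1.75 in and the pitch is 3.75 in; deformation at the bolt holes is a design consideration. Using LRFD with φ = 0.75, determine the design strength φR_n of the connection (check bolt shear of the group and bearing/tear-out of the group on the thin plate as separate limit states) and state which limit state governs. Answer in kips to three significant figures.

Bolt shear: A_b = π·1²/4 = 0.7854 in²; R_n = 84 × 0.7854 × 5 × 2 = 659.7 kips → 0.75 × 659.7 = 495 kips.
Bearing (1.2 l_c t F_u ≤ 2.4 d t F_u): upper limit = 2.4·1·0.5·65 = 78 kips.
  Edge l_c = 1.75 − 1.125/2 = 1.188 → r_n = 46.31 kips; interior l_c = 3.75 − 1.125 = 2.625 → r_n = 78 kips.
  R_n,bearing = 1·46.31 + 4·78 = 358.3 kips → 0.75 × 358.3 = 269 kips.
Bearing governs: 269 kips.

269 kips (bearing governs)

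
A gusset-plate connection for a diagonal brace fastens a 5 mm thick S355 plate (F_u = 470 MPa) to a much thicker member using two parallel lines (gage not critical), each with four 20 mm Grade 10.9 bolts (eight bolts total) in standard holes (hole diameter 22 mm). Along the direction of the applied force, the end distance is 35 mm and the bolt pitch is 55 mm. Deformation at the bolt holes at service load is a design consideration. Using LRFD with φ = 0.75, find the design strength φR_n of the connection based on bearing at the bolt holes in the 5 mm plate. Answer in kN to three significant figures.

520 kN

Per bolt r_n = 1.2 l_c t F_u ≤ 2.4 d t F_u; upper limit = 2.4 × 20 × 5 × 470 / 1000 = 112.8 kN.
Edge bolt: l_c = 35 − 22/2 = 24 mm → 1.2 × 24 × 5 × 470 / 1000 = 67.68 → r_n = 67.68 kN.
Interior bolts: l_c = 55 − 22 = 33 mm → 1.2 × 33 × 5 × 470 / 1000 = 93.06 → r_n = 93.06 kN.
R_n = 2 × 67.68 + 6 × 93.06 = 693.7 kN.
Design strength φR_n = 0.75 × 693.7 = 520 kN.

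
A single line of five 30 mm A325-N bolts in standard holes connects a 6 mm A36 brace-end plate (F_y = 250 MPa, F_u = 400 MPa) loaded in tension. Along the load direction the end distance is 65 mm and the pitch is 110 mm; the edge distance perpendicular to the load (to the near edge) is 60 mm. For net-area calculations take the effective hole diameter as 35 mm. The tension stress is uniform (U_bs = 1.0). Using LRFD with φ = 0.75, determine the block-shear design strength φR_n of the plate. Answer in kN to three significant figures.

417 kN

Shear plane L_v = 65 + 4·110 = 505 mm; A_gv = 505 × 6 = 3030 mm².
A_nv = (505 − 4.5·35) × 6 = 2085 mm².
A_nt = (60 − 0.5·35) × 6 = 255 mm².
0.6 F_u A_nv = 500.4 kN; 0.6 F_y A_gv = 454.5 kN → shear yielding governs the shear term.
R_n = 454.5 + 1.0 × 400 × 255 / 1000 = 556.5 kN.
Design strength φR_n = 0.75 × 556.5 = 417 kN.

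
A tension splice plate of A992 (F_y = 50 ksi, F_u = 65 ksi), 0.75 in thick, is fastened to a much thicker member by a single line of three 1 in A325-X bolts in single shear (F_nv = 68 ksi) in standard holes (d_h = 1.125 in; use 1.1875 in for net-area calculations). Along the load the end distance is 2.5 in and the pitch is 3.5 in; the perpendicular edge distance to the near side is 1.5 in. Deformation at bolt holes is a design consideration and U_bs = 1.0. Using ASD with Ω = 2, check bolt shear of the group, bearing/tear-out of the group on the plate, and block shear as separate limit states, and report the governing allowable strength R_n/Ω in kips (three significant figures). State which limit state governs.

Bolt shear: A_b = π·1²/4 = 0.7854 in²; R_n = 68 × 0.7854 × 3 × 1 = 160.2 kips → 160.2 / 2 = 80.1 kips.
Bearing: edge l_c = 1.938, r_n = 113.3 kips; interior l_c = 2.375, r_n = 117 kips; R_n = 113.3 + 2·117 = 347.3 kips → 174 kips.
Block shear: A_gv = 7.125, A_nv = 4.898, A_nt = 0.6797 in²; R_n = min(0.6F_uA_nv, 0.6F_yA_gv) + U_bs·F_u·A_nt = 235.2 kips → 118 kips.
Bolt shear governs: 80.1 kips.

80.1 kips (bolt shear governs)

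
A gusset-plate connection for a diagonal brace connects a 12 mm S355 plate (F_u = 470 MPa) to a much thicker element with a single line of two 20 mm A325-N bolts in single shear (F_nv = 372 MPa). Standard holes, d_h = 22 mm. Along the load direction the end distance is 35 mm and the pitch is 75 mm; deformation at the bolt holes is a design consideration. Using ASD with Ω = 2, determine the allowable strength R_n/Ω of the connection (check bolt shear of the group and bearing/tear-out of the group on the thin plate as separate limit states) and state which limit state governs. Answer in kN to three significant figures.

Bolt shear: A_b = π·20²/4 = 314.2 mm²; R_n = 372 × 314.2 × 2 × 1 / 1000 = 233.7 kN → 233.7 / 2 = 117 kN.
Bearing (1.2 l_c t F_u ≤ 2.4 d t F_u): upper limit = 2.4·20·12·470 / 1000 = 270.7 kN.
  Edge l_c = 35 − 22/2 = 24 → r_n = 162.4 kN; interior l_c = 75 − 22 = 53 → r_n = 270.7 kN.
  R_n,bearing = 1·162.4 + 1·270.7 = 433.2 kN → 433.2 / 2 = 217 kN.
Bolt shear governs: 117 kN.

117 kN (bolt shear governs)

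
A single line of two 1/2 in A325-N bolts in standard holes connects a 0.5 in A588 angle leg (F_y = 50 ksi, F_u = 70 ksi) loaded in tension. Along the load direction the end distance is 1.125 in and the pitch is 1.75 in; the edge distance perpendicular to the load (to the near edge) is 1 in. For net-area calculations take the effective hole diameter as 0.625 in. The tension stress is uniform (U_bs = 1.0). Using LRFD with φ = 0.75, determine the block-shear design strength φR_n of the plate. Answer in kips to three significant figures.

Shear plane L_v = 1.125 + 1·1.75 = 2.875 in; A_gv = 2.875 × 0.5 = 1.438 in².
A_nv = (2.875 − 1.5·0.625) × 0.5 = 0.9688 in².
A_nt = (1 − 0.5·0.625) × 0.5 = 0.3438 in².
0.6 F_u A_nv = 40.69 kips; 0.6 F_y A_gv = 43.12 kips → shear rupture governs the shear term.
R_n = 40.69 + 1.0 × 70 × 0.3438 = 64.75 kips.
Design strength φR_n = 0.75 × 64.75 = 48.6 kips.

48.6 kips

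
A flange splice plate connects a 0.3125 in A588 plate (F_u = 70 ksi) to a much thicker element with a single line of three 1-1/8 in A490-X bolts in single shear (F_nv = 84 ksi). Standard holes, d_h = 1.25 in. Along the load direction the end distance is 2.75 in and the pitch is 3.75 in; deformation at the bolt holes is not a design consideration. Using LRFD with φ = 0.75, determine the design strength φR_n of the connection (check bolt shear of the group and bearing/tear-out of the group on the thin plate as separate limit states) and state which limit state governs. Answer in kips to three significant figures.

163 kips (bearing governs)

Bolt shear: A_b = π·1.125²/4 = 0.994 in²; R_n = 84 × 0.994 × 3 × 1 = 250.5 kips → 0.75 × 250.5 = 188 kips.
Bearing (1.5 l_c t F_u ≤ 3.0 d t F_u): upper limit = 3.0·1.125·0.3125·70 = 73.83 kips.
  Edge l_c = 2.75 − 1.25/2 = 2.125 → r_n = 69.73 kips; interior l_c = 3.75 − 1.25 = 2.5 → r_n = 73.83 kips.
  R_n,bearing = 1·69.73 + 2·73.83 = 217.4 kips → 0.75 × 217.4 = 163 kips.
Bearing governs: 163 kips.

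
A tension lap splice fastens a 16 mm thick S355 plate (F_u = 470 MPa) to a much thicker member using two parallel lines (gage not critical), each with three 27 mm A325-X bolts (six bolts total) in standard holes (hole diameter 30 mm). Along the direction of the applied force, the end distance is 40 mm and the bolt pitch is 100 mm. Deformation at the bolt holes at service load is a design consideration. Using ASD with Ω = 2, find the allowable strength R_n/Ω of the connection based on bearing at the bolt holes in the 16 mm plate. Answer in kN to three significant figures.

Per bolt r_n = 1.2 l_c t F_u ≤ 2.4 d t F_u; upper limit = 2.4 × 27 × 16 × 470 / 1000 = 487.3 kN.
Edge bolt: l_c = 40 − 30/2 = 25 mm → 1.2 × 25 × 16 × 470 / 1000 = 225.6 → r_n = 225.6 kN.
Interior bolts: l_c = 100 − 30 = 70 mm → 1.2 × 70 × 16 × 470 / 1000 = 631.7 → r_n = 487.3 kN.
R_n = 2 × 225.6 + 4 × 487.3 = 2400 kN.
Allowable strength R_n/Ω = 2400 / 2 = 1200 kN.

1200 kN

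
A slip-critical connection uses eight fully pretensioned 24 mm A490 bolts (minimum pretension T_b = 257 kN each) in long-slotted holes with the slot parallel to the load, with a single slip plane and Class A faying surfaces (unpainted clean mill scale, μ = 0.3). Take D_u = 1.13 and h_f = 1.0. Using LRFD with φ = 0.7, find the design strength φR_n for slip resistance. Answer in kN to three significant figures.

R_n = μ · D_u · h_f · T_b · n_s · n_b = 0.3 × 1.13 × 1.0 × 257 × 1 × 8 = 697 kN.
Design strength φR_n = 0.7 × 697 = 488 kN.

488 kN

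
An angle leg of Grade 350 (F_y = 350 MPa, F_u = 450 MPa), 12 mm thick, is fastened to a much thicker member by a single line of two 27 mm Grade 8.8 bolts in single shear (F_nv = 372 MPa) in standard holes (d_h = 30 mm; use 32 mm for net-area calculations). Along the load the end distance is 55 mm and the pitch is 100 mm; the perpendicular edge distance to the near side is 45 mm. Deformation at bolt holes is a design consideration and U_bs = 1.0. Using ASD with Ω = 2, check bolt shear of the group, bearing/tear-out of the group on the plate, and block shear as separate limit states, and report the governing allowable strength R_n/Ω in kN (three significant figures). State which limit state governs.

Bolt shear: A_b = π·27²/4 = 572.6 mm²; R_n = 372 × 572.6 × 2 × 1 / 1000 = 426 kN → 426 / 2 = 213 kN.
Bearing: edge l_c = 40, r_n = 259.2 kN; interior l_c = 70, r_n = 349.9 kN; R_n = 259.2 + 1·349.9 = 609.1 kN → 305 kN.
Block shear: A_gv = 1860, A_nv = 1284, A_nt = 348 mm²; R_n = min(0.6F_uA_nv, 0.6F_yA_gv) + U_bs·F_u·A_nt = 503.3 kN → 252 kN.
Bolt shear governs: 213 kN.

213 kN (bolt shear governs)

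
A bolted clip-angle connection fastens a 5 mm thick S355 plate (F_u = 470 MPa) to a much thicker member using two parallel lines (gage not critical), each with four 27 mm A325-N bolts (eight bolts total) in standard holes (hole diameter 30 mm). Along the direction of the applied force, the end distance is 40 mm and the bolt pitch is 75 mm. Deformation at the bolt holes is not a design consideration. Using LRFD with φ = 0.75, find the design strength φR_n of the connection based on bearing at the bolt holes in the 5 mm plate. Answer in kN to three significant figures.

846 kN

Per bolt r_n = 1.5 l_c t F_u ≤ 3.0 d t F_u; upper limit = 3.0 × 27 × 5 × 470 / 1000 = 190.3 kN.
Edge bolt: l_c = 40 − 30/2 = 25 mm → 1.5 × 25 × 5 × 470 / 1000 = 88.12 → r_n = 88.12 kN.
Interior bolts: l_c = 75 − 30 = 45 mm → 1.5 × 45 × 5 × 470 / 1000 = 158.6 → r_n = 158.6 kN.
R_n = 2 × 88.12 + 6 × 158.6 = 1128 kN.
Design strength φR_n = 0.75 × 1128 = 846 kN.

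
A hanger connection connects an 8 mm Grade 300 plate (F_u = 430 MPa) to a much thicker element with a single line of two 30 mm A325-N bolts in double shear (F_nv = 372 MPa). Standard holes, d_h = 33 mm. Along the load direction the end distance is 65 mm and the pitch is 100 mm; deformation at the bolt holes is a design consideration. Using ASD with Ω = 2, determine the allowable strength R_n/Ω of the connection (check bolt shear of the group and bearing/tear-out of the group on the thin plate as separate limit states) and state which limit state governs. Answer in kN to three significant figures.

Bolt shear: A_b = π·30²/4 = 706.9 mm²; R_n = 372 × 706.9 × 2 × 2 / 1000 = 1052 kN → 1052 / 2 = 526 kN.
Bearing (1.2 l_c t F_u ≤ 2.4 d t F_u): upper limit = 2.4·30·8·430 / 1000 = 247.7 kN.
  Edge l_c = 65 − 33/2 = 48.5 → r_n = 200.2 kN; interior l_c = 100 − 33 = 67 → r_n = 247.7 kN.
  R_n,bearing = 1·200.2 + 1·247.7 = 447.9 kN → 447.9 / 2 = 224 kN.
Bearing governs: 224 kN.

224 kN (bearing governs)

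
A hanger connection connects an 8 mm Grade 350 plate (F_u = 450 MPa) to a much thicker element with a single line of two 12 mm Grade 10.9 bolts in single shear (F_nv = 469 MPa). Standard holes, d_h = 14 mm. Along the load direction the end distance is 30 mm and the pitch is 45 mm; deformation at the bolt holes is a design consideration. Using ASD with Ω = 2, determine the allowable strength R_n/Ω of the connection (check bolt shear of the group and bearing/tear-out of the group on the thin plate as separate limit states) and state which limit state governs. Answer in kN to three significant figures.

Bolt shear: A_b = π·12²/4 = 113.1 mm²; R_n = 469 × 113.1 × 2 × 1 / 1000 = 106.1 kN → 106.1 / 2 = 53 kN.
Bearing (1.2 l_c t F_u ≤ 2.4 d t F_u): upper limit = 2.4·12·8·450 / 1000 = 103.7 kN.
  Edge l_c = 30 − 14/2 = 23 → r_n = 99.36 kN; interior l_c = 45 − 14 = 31 → r_n = 103.7 kN.
  R_n,bearing = 1·99.36 + 1·103.7 = 203 kN → 203 / 2 = 102 kN.
Bolt shear governs: 53 kN.

53 kN (bolt shear governs)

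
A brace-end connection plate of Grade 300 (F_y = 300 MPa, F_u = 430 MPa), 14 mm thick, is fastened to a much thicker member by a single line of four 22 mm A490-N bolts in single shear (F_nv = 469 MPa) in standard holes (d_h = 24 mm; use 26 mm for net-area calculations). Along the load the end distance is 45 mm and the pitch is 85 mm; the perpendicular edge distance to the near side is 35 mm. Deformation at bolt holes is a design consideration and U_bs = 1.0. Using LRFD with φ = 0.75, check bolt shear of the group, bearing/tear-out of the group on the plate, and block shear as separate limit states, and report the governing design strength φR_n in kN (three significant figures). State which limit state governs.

Bolt shear: A_b = π·22²/4 = 380.1 mm²; R_n = 469 × 380.1 × 4 × 1 / 1000 = 713.1 kN → 0.75 × 713.1 = 535 kN.
Bearing: edge l_c = 33, r_n = 238.4 kN; interior l_c = 61, r_n = 317.9 kN; R_n = 238.4 + 3·317.9 = 1192 kN → 894 kN.
Block shear: A_gv = 4200, A_nv = 2926, A_nt = 308 mm²; R_n = min(0.6F_uA_nv, 0.6F_yA_gv) + U_bs·F_u·A_nt = 887.3 kN → 666 kN.
Bolt shear governs: 535 kN.

535 kN (bolt shear governs)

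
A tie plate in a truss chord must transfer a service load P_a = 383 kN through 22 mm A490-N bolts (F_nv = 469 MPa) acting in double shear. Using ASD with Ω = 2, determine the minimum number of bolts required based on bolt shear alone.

A_b = π·22²/4 = 380.1 mm².
Per-bolt allowable strength R_n/Ω = 469 × 380.1 × 2 / 1000 / 2 = 178.3 kN.
n ≥ 383 / 178.3 = 2.148 → use 3 bolts.

3 bolts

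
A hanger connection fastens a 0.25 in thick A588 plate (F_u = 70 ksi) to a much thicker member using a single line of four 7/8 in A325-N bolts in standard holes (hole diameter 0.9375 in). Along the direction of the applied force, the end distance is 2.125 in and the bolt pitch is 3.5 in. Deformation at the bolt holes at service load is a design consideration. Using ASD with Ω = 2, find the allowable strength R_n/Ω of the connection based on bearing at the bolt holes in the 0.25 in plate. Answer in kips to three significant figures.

72.5 kips

Per bolt r_n = 1.2 l_c t F_u ≤ 2.4 d t F_u; upper limit = 2.4 × 0.875 × 0.25 × 70 = 36.75 kips.
Edge bolt: l_c = 2.125 − 0.9375/2 = 1.656 in → 1.2 × 1.656 × 0.25 × 70 = 34.78 → r_n = 34.78 kips.
Interior bolts: l_c = 3.5 − 0.9375 = 2.562 in → 1.2 × 2.562 × 0.25 × 70 = 53.81 → r_n = 36.75 kips.
R_n = 1 × 34.78 + 3 × 36.75 = 145 kips.
Allowable strength R_n/Ω = 145 / 2 = 72.5 kips.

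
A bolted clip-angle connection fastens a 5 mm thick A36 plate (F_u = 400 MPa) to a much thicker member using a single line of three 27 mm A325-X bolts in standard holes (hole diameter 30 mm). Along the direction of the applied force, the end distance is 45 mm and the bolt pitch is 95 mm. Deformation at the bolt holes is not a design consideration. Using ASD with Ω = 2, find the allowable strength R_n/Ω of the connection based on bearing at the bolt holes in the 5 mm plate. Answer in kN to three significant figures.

Per bolt r_n = 1.5 l_c t F_u ≤ 3.0 d t F_u; upper limit = 3.0 × 27 × 5 × 400 / 1000 = 162 kN.
Edge bolt: l_c = 45 − 30/2 = 30 mm → 1.5 × 30 × 5 × 400 / 1000 = 90 → r_n = 90 kN.
Interior bolts: l_c = 95 − 30 = 65 mm → 1.5 × 65 × 5 × 400 / 1000 = 195 → r_n = 162 kN.
R_n = 1 × 90 + 2 × 162 = 414 kN.
Allowable strength R_n/Ω = 414 / 2 = 207 kN.

207 kN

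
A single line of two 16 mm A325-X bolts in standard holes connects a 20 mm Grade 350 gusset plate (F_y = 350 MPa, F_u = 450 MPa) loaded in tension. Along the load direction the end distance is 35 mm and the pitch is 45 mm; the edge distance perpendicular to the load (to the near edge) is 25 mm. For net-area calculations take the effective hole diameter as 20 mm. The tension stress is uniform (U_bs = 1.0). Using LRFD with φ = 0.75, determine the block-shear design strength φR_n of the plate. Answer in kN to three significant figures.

304 kN

Shear plane L_v = 35 + 1·45 = 80 mm; A_gv = 80 × 20 = 1600 mm².
A_nv = (80 − 1.5·20) × 20 = 1000 mm².
A_nt = (25 − 0.5·20) × 20 = 300 mm².
0.6 F_u A_nv = 270 kN; 0.6 F_y A_gv = 336 kN → shear rupture governs the shear term.
R_n = 270 + 1.0 × 450 × 300 / 1000 = 405 kN.
Design strength φR_n = 0.75 × 405 = 304 kN.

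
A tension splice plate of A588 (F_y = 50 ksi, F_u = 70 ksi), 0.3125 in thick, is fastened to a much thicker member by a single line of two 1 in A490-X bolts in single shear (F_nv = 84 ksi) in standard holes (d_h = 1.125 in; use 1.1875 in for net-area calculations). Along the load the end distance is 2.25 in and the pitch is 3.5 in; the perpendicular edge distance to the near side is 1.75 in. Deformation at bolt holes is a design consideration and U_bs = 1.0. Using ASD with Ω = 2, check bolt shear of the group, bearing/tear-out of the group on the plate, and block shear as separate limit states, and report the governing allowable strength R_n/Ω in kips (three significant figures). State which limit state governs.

38.7 kips (block shear governs)

Bolt shear: A_b = π·1²/4 = 0.7854 in²; R_n = 84 × 0.7854 × 2 × 1 = 131.9 kips → 131.9 / 2 = 66 kips.
Bearing: edge l_c = 1.688, r_n = 44.3 kips; interior l_c = 2.375, r_n = 52.5 kips; R_n = 44.3 + 1·52.5 = 96.8 kips → 48.4 kips.
Block shear: A_gv = 1.797, A_nv = 1.24, A_nt = 0.3613 in²; R_n = min(0.6F_uA_nv, 0.6F_yA_gv) + U_bs·F_u·A_nt = 77.38 kips → 38.7 kips.
Block shear governs: 38.7 kips.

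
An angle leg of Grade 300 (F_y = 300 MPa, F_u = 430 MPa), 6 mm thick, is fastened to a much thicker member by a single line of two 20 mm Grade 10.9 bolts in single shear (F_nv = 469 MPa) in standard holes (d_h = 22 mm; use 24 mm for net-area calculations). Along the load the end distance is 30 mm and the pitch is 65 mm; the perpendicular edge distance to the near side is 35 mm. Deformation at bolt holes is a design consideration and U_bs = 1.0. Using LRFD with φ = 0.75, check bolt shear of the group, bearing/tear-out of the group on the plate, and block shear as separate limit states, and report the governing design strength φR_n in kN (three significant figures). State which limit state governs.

Bolt shear: A_b = π·20²/4 = 314.2 mm²; R_n = 469 × 314.2 × 2 × 1 / 1000 = 294.7 kN → 0.75 × 294.7 = 221 kN.
Bearing: edge l_c = 19, r_n = 58.82 kN; interior l_c = 43, r_n = 123.8 kN; R_n = 58.82 + 1·123.8 = 182.7 kN → 137 kN.
Block shear: A_gv = 570, A_nv = 354, A_nt = 138 mm²; R_n = min(0.6F_uA_nv, 0.6F_yA_gv) + U_bs·F_u·A_nt = 150.7 kN → 113 kN.
Block shear governs: 113 kN.

113 kN (block shear governs)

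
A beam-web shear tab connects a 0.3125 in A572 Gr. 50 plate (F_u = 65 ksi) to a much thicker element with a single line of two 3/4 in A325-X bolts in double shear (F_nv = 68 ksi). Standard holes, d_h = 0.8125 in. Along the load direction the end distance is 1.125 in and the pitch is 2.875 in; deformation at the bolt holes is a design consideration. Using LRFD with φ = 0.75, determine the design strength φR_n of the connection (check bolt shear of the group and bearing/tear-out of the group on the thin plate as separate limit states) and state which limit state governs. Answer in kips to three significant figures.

40.6 kips (bearing governs)

Bolt shear: A_b = π·0.75²/4 = 0.4418 in²; R_n = 68 × 0.4418 × 2 × 2 = 120.2 kips → 0.75 × 120.2 = 90.1 kips.
Bearing (1.2 l_c t F_u ≤ 2.4 d t F_u): upper limit = 2.4·0.75·0.3125·65 = 36.56 kips.
  Edge l_c = 1.125 − 0.8125/2 = 0.7188 → r_n = 17.52 kips; interior l_c = 2.875 − 0.8125 = 2.062 → r_n = 36.56 kips.
  R_n,bearing = 1·17.52 + 1·36.56 = 54.08 kips → 0.75 × 54.08 = 40.6 kips.
Bearing governs: 40.6 kips.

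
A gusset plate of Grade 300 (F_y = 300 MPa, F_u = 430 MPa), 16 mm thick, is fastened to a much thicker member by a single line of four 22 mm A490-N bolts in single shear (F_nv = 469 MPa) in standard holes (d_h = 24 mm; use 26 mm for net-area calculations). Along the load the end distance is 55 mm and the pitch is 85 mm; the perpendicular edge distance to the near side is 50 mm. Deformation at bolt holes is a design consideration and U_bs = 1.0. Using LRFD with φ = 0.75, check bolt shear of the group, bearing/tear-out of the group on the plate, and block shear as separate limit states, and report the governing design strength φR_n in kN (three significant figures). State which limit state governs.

535 kN (bolt shear governs)

Bolt shear: A_b = π·22²/4 = 380.1 mm²; R_n = 469 × 380.1 × 4 × 1 / 1000 = 713.1 kN → 0.75 × 713.1 = 535 kN.
Bearing: edge l_c = 43, r_n = 355 kN; interior l_c = 61, r_n = 363.3 kN; R_n = 355 + 3·363.3 = 1445 kN → 1080 kN.
Block shear: A_gv = 4960, A_nv = 3504, A_nt = 592 mm²; R_n = min(0.6F_uA_nv, 0.6F_yA_gv) + U_bs·F_u·A_nt = 1147 kN → 861 kN.
Bolt shear governs: 535 kN.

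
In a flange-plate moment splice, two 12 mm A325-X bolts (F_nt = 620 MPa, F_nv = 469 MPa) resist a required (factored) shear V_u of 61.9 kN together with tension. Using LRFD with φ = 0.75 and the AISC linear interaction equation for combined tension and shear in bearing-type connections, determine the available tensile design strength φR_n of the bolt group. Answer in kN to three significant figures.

A_b = π·12²/4 = 113.1 mm²; f_rv = 61.9 × 1000 / (2 × 113.1) = 273.7 MPa.
F'_nt = 1.3 F_nt − (F_nt / φF_nv) f_rv = 1.3·620 − (620/(0.75·469))·273.7 = 323.6 MPa, capped at F_nt → F'_nt = 323.6 MPa.
R_n = F'_nt · A_b · n = 323.6 × 113.1 × 2 / 1000 = 73.21 kN.
Design strength φR_n = 0.75 × 73.21 = 54.9 kN.

54.9 kN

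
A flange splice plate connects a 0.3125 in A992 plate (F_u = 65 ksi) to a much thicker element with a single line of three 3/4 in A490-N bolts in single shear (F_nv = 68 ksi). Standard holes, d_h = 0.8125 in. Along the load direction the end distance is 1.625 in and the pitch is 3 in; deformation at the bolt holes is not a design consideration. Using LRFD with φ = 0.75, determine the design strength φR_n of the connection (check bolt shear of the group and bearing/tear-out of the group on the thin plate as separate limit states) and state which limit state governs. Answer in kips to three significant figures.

67.6 kips (bolt shear governs)

Bolt shear: A_b = π·0.75²/4 = 0.4418 in²; R_n = 68 × 0.4418 × 3 × 1 = 90.12 kips → 0.75 × 90.12 = 67.6 kips.
Bearing (1.5 l_c t F_u ≤ 3.0 d t F_u): upper limit = 3.0·0.75·0.3125·65 = 45.7 kips.
  Edge l_c = 1.625 − 0.8125/2 = 1.219 → r_n = 37.13 kips; interior l_c = 3 − 0.8125 = 2.188 → r_n = 45.7 kips.
  R_n,bearing = 1·37.13 + 2·45.7 = 128.5 kips → 0.75 × 128.5 = 96.4 kips.
Bolt shear governs: 67.6 kips.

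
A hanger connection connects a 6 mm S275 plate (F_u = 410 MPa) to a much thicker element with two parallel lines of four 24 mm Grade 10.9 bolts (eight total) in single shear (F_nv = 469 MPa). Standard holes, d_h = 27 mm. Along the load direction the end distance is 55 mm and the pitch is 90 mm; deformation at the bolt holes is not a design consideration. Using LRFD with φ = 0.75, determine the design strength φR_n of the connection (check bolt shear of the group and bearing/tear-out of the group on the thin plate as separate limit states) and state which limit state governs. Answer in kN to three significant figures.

1030 kN (bearing governs)

Bolt shear: A_b = π·24²/4 = 452.4 mm²; R_n = 469 × 452.4 × 8 × 1 / 1000 = 1697 kN → 0.75 × 1697 = 1270 kN.
Bearing (1.5 l_c t F_u ≤ 3.0 d t F_u): upper limit = 3.0·24·6·410 / 1000 = 177.1 kN.
  Edge l_c = 55 − 27/2 = 41.5 → r_n = 153.1 kN; interior l_c = 90 − 27 = 63 → r_n = 177.1 kN.
  R_n,bearing = 2·153.1 + 6·177.1 = 1369 kN → 0.75 × 1369 = 1030 kN.
Bearing governs: 1030 kN.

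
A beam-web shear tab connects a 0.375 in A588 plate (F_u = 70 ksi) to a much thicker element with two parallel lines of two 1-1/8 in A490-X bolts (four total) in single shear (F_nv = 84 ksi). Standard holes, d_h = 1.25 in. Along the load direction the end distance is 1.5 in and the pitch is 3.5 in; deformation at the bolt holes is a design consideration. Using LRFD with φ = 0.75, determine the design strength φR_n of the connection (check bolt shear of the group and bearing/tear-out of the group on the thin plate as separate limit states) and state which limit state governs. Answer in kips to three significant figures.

Bolt shear: A_b = π·1.125²/4 = 0.994 in²; R_n = 84 × 0.994 × 4 × 1 = 334 kips → 0.75 × 334 = 250 kips.
Bearing (1.2 l_c t F_u ≤ 2.4 d t F_u): upper limit = 2.4·1.125·0.375·70 = 70.88 kips.
  Edge l_c = 1.5 − 1.25/2 = 0.875 → r_n = 27.56 kips; interior l_c = 3.5 − 1.25 = 2.25 → r_n = 70.88 kips.
  R_n,bearing = 2·27.56 + 2·70.88 = 196.9 kips → 0.75 × 196.9 = 148 kips.
Bearing governs: 148 kips.

148 kips (bearing governs)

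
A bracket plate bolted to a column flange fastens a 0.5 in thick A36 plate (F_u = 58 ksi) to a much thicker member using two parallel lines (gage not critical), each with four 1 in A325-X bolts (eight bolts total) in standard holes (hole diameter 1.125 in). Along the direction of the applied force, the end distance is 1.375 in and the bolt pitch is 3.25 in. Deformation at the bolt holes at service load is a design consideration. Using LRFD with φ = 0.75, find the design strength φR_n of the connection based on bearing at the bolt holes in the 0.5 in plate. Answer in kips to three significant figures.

Per bolt r_n = 1.2 l_c t F_u ≤ 2.4 d t F_u; upper limit = 2.4 × 1 × 0.5 × 58 = 69.6 kips.
Edge bolt: l_c = 1.375 − 1.125/2 = 0.8125 in → 1.2 × 0.8125 × 0.5 × 58 = 28.27 → r_n = 28.27 kips.
Interior bolts: l_c = 3.25 − 1.125 = 2.125 in → 1.2 × 2.125 × 0.5 × 58 = 73.95 → r_n = 69.6 kips.
R_n = 2 × 28.27 + 6 × 69.6 = 474.1 kips.
Design strength φR_n = 0.75 × 474.1 = 356 kips.

356 kips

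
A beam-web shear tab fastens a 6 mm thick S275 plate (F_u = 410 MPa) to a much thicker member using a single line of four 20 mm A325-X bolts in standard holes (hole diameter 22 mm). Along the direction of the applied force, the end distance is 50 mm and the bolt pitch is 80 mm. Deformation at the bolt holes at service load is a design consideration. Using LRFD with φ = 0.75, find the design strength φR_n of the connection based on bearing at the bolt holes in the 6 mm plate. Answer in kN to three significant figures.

Per bolt r_n = 1.2 l_c t F_u ≤ 2.4 d t F_u; upper limit = 2.4 × 20 × 6 × 410 / 1000 = 118.1 kN.
Edge bolt: l_c = 50 − 22/2 = 39 mm → 1.2 × 39 × 6 × 410 / 1000 = 115.1 → r_n = 115.1 kN.
Interior bolts: l_c = 80 − 22 = 58 mm → 1.2 × 58 × 6 × 410 / 1000 = 171.2 → r_n = 118.1 kN.
R_n = 1 × 115.1 + 3 × 118.1 = 469.4 kN.
Design strength φR_n = 0.75 × 469.4 = 352 kN.

352 kN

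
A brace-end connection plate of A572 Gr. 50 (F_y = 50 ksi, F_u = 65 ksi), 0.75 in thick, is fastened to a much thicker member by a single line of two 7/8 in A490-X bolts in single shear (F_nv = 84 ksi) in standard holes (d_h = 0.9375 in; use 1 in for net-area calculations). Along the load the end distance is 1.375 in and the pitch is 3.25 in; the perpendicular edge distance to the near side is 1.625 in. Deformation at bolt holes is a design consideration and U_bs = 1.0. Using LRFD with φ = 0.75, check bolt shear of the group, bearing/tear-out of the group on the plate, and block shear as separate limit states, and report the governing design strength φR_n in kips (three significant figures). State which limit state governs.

75.8 kips (bolt shear governs)

Bolt shear: A_b = π·0.875²/4 = 0.6013 in²; R_n = 84 × 0.6013 × 2 × 1 = 101 kips → 0.75 × 101 = 75.8 kips.
Bearing: edge l_c = 0.9062, r_n = 53.02 kips; interior l_c = 2.312, r_n = 102.4 kips; R_n = 53.02 + 1·102.4 = 155.4 kips → 117 kips.
Block shear: A_gv = 3.469, A_nv = 2.344, A_nt = 0.8438 in²; R_n = min(0.6F_uA_nv, 0.6F_yA_gv) + U_bs·F_u·A_nt = 146.2 kips → 110 kips.
Bolt shear governs: 75.8 kips.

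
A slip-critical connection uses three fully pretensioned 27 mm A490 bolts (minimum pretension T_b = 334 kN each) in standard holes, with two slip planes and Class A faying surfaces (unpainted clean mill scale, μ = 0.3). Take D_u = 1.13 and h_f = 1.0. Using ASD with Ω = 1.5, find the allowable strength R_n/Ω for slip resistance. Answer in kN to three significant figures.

453 kN

R_n = μ · D_u · h_f · T_b · n_s · n_b = 0.3 × 1.13 × 1.0 × 334 × 2 × 3 = 679.4 kN.
Allowable strength R_n/Ω = 679.4 / 1.5 = 453 kN.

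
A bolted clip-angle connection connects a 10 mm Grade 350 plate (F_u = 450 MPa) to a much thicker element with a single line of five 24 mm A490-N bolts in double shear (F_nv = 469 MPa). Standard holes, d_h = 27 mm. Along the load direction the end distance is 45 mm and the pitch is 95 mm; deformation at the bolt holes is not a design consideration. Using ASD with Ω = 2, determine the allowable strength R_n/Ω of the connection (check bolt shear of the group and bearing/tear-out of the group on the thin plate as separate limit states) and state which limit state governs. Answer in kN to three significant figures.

754 kN (bearing governs)

Bolt shear: A_b = π·24²/4 = 452.4 mm²; R_n = 469 × 452.4 × 5 × 2 / 1000 = 2122 kN → 2122 / 2 = 1060 kN.
Bearing (1.5 l_c t F_u ≤ 3.0 d t F_u): upper limit = 3.0·24·10·450 / 1000 = 324 kN.
  Edge l_c = 45 − 27/2 = 31.5 → r_n = 212.6 kN; interior l_c = 95 − 27 = 68 → r_n = 324 kN.
  R_n,bearing = 1·212.6 + 4·324 = 1509 kN → 1509 / 2 = 754 kN.
Bearing governs: 754 kN.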